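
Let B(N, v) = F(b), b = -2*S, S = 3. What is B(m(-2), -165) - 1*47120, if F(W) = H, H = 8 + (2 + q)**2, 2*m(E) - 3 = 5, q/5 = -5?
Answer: -46583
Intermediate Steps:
q = -25 (q = 5*(-5) = -25)
m(E) = 4 (m(E) = 3/2 + (1/2)*5 = 3/2 + 5/2 = 4)
H = 537 (H = 8 + (2 - 25)**2 = 8 + (-23)**2 = 8 + 529 = 537)
b = -6 (b = -2*3 = -6)
F(W) = 537
B(N, v) = 537
B(m(-2), -165) - 1*47120 = 537 - 1*47120 = 537 - 47120 = -46583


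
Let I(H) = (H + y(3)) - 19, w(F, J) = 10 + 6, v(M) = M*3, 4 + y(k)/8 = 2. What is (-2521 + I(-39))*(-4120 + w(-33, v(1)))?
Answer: 10649880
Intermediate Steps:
y(k) = -16 (y(k) = -32 + 8*2 = -32 + 16 = -16)
v(M) = 3*M
w(F, J) = 16
I(H) = -35 + H (I(H) = (H - 16) - 19 = (-16 + H) - 19 = -35 + H)
(-2521 + I(-39))*(-4120 + w(-33, v(1))) = (-2521 + (-35 - 39))*(-4120 + 16) = (-2521 - 74)*(-4104) = -2595*(-4104) = 10649880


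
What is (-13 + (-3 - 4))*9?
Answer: -180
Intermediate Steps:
(-13 + (-3 - 4))*9 = (-13 - 7)*9 = -20*9 = -180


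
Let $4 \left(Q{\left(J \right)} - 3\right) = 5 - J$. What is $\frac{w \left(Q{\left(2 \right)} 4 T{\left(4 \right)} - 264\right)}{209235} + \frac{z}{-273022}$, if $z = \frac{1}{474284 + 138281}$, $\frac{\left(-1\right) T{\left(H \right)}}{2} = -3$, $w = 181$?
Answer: $- \frac{12108445432013}{80444230007830} \approx -0.15052$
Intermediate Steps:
$T{\left(H \right)} = 6$ ($T{\left(H \right)} = \left(-2\right) \left(-3\right) = 6$)
$Q{\left(J \right)} = \frac{17}{4} - \frac{J}{4}$ ($Q{\left(J \right)} = 3 + \frac{5 - J}{4} = 3 - \left(- \frac{5}{4} + \frac{J}{4}\right) = \frac{17}{4} - \frac{J}{4}$)
$z = \frac{1}{612565} \approx 1.6325 \cdot 10^{-6}$
$\frac{w \left(Q{\left(2 \right)} 4 T{\left(4 \right)} - 264\right)}{209235} + \frac{z}{-273022} = \frac{181 \left(\left(\frac{17}{4} - \frac{1}{2}\right) 4 \cdot 6 - 264\right)}{209235} + \frac{1}{612565 \left(-273022\right)} = 181 \left(\left(\frac{17}{4} - \frac{1}{2}\right) 4 \cdot 6 - 264\right) \frac{1}{209235} + \frac{1}{612565} \left(- \frac{1}{273022}\right) = 181 \left(\frac{15}{4} \cdot 4 \cdot 6 - 264\right) \frac{1}{209235} - \frac{1}{167243721430} = 181 \left(15 \cdot 6 - 264\right) \frac{1}{209235} - \frac{1}{167243721430} = 181 \left(90 - 264\right) \frac{1}{209235} - \frac{1}{167243721430} = 181 \left(-174\right) \frac{1}{209235} - \frac{1}{167243721430} = \left(-31494\right) \frac{1}{209235} - \frac{1}{167243721430} = - \frac{362}{2405} - \frac{1}{167243721430} = - \frac{12108445432013}{80444230007830}$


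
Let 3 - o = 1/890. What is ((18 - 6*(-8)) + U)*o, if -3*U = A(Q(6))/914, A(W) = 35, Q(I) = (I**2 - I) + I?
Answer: 5426077/27420 ≈ 197.89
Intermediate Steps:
Q(I) = I**2
U = -35/2742 (U = -35/(3*914) = -1/3*35/914 = -35/2742 ≈ -0.012764)
o = 2669/890 (o = 3 - 1/890 = 2669/890 ≈ 2.9989)
((18 - 6*(-8)) + U)*o = ((18 - 6*(-8)) - 35/2742)*(2669/890) = ((18 + 48) - 35/2742)*(2669/890) = (66 - 35/2742)*(2669/890) = (180937/2742)*(2669/890) = 5426077/27420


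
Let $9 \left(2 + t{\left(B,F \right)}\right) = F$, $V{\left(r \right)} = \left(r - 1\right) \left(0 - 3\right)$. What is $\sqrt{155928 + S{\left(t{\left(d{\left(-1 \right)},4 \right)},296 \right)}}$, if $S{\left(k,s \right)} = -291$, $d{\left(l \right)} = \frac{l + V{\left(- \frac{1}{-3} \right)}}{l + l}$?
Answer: $3 \sqrt{17293} \approx 394.51$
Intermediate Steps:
$V{\left(r \right)} = 3 - 3 r$ ($V{\left(r \right)} = \left(-1 + r\right) \left(-3\right) = 3 - 3 r$)
$d{\left(l \right)} = \frac{2 + l}{2 l}$ ($d{\left(l \right)} = \frac{l + \left(3 - 3 \left(- \frac{1}{-3}\right)\right)}{l + l} = \frac{l + \left(3 - 3 \left(\left(-1\right) \left(- \frac{1}{3}\right)\right)\right)}{2 l} = \left(l + \left(3 - 1\right)\right) \frac{1}{2 l} = \left(l + 2\right) \frac{1}{2 l} = \left(2 + l\right) \frac{1}{2 l} = \frac{2 + l}{2 l}$)
$t{\left(B,F \right)} = -2 + \frac{F}{9}$
$\sqrt{155928 + S{\left(t{\left(d{\left(-1 \right)},4 \right)},296 \right)}} = \sqrt{155928 - 291} = \sqrt{155637} = 3 \sqrt{17293}$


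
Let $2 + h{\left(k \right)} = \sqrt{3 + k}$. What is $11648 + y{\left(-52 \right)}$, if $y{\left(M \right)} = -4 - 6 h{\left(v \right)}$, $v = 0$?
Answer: $11656 - 6 \sqrt{3} \approx 11646.0$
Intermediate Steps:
$h{\left(k \right)} = -2 + \sqrt{3 + k}$
$y{\left(M \right)} = 8 - 6 \sqrt{3}$ ($y{\left(M \right)} = -4 - 6 \left(-2 + \sqrt{3 + 0}\right) = -4 - 6 \left(-2 + \sqrt{3}\right) = -4 + \left(12 - 6 \sqrt{3}\right) = 8 - 6 \sqrt{3}$)
$11648 + y{\left(-52 \right)} = 11648 + \left(8 - 6 \sqrt{3}\right) = 11656 - 6 \sqrt{3}$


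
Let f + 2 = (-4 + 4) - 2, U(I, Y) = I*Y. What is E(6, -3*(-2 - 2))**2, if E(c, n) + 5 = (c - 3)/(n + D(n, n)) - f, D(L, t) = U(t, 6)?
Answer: 729/784 ≈ 0.92985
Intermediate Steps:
D(L, t) = 6*t (D(L, t) = t*6 = 6*t)
f = -4 (f = -2 + ((-4 + 4) - 2) = -2 + (0 - 2) = -2 - 2 = -4)
E(c, n) = -1 + (-3 + c)/(7*n) (E(c, n) = -5 + ((c - 3)/(n + 6*n) - 1*(-4)) = -5 + ((-3 + c)/((7*n)) + 4) = -5 + ((-3 + c)*(1/(7*n)) + 4) = -5 + ((-3 + c)/(7*n) + 4) = -5 + (4 + (-3 + c)/(7*n)) = -1 + (-3 + c)/(7*n))
E(6, -3*(-2 - 2))**2 = ((-3 + 6 - (-21)*(-2 - 2))/(7*((-3*(-2 - 2)))))**2 = ((-3 + 6 - (-21)*(-4))/(7*((-3*(-4)))))**2 = ((1/7)*(-3 + 6 - 7*12)/12)**2 = ((1/7)*(1/12)*(-3 + 6 - 84))**2 = ((1/7)*(1/12)*(-81))**2 = (-27/28)**2 = 729/784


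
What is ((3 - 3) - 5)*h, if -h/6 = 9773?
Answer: 293190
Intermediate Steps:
h = -58638 (h = -6*9773 = -58638)
((3 - 3) - 5)*h = ((3 - 3) - 5)*(-58638) = (0 - 5)*(-58638) = -5*(-58638) = 293190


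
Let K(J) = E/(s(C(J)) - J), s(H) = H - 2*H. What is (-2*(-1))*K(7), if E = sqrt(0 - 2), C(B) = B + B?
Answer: -2*I*sqrt(2)/21 ≈ -0.13469*I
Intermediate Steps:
C(B) = 2*B
s(H) = -H
E = I*sqrt(2) (E = sqrt(-2) = I*sqrt(2) ≈ 1.4142*I)
K(J) = -I*sqrt(2)/(3*J) (K(J) = (I*sqrt(2))/(-2*J - J) = (I*sqrt(2))/((-3*J)) = (I*sqrt(2))*(-1/(3*J)) = -I*sqrt(2)/(3*J))
(-2*(-1))*K(7) = (-2*(-1))*(-1/3*I*sqrt(2)/7) = 2*(-1/3*I*sqrt(2)*1/7) = 2*(-I*sqrt(2)/21) = -2*I*sqrt(2)/21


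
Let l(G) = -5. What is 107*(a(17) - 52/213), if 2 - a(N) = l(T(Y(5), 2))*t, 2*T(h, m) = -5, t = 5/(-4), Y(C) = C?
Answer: -409703/852 ≈ -480.87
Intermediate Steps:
t = -5/4 (t = 5*(-¼) = -5/4 ≈ -1.2500)
T(h, m) = -5/2 (T(h, m) = (½)*(-5) = -5/2)
a(N) = -17/4 (a(N) = 2 - (-5)*(-5)/4 = 2 - 1*25/4 = 2 - 25/4 = -17/4)
107*(a(17) - 52/213) = 107*(-17/4 - 52/213) = 107*(-3829/852) = -409703/852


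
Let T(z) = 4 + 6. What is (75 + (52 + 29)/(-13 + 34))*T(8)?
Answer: 5520/7 ≈ 788.57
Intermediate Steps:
T(z) = 10
(75 + (52 + 29)/(-13 + 34))*T(8) = (75 + (52 + 29)/(-13 + 34))*10 = (75 + 81/21)*10 = (75 + 81*(1/21))*10 = (75 + 27/7)*10 = (552/7)*10 = 5520/7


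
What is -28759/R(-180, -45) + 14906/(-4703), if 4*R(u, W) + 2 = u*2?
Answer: 267809168/851243 ≈ 314.61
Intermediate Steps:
R(u, W) = -1/2 + u/2 (R(u, W) = -1/2 + (u*2)/4 = -1/2 + (2*u)/4 = -1/2 + u/2)
-28759/R(-180, -45) + 14906/(-4703) = -28759/(-1/2 + (1/2)*(-180)) + 14906/(-4703) = -28759/(-1/2 - 90) + 14906*(-1/4703) = -28759/(-181/2) - 14906/4703 = -28759*(-2/181) - 14906/4703 = 57518/181 - 14906/4703 = 267809168/851243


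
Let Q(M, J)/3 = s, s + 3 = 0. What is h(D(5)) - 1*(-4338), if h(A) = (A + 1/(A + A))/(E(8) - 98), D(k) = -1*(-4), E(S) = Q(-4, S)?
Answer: 3713295/856 ≈ 4338.0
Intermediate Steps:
s = -3 (s = -3 + 0 = -3)
Q(M, J) = -9 (Q(M, J) = 3*(-3) = -9)
E(S) = -9
D(k) = 4
h(A) = -A/107 - 1/(214*A) (h(A) = (A + 1/(A + A))/(-9 - 98) = (A + 1/(2*A))/(-107) = (A + 1/(2*A))*(-1/107) = -A/107 - 1/(214*A))
h(D(5)) - 1*(-4338) = (-1/107*4 - 1/214/4) - 1*(-4338) = (-4/107 - 1/214*¼) + 4338 = (-4/107 - 1/856) + 4338 = -33/856 + 4338 = 3713295/856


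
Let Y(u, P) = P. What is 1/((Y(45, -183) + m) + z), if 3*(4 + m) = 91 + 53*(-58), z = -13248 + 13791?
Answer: -3/1915 ≈ -0.0015666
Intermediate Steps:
z = 543
m = -2995/3 (m = -4 + (91 + 53*(-58))/3 = -4 + (91 - 3074)/3 = -4 + (⅓)*(-2983) = -4 - 2983/3 = -2995/3 ≈ -998.33)
1/((Y(45, -183) + m) + z) = 1/((-183 - 2995/3) + 543) = 1/(-3544/3 + 543) = 1/(-1915/3) = -3/1915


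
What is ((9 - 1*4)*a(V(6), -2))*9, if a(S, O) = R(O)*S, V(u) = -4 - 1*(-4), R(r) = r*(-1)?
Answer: 0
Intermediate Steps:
R(r) = -r
V(u) = 0 (V(u) = -4 + 4 = 0)
a(S, O) = -O*S (a(S, O) = (-O)*S = -O*S)
((9 - 1*4)*a(V(6), -2))*9 = ((9 - 1*4)*(-1*(-2)*0))*9 = ((9 - 4)*0)*9 = (5*0)*9 = 0*9 = 0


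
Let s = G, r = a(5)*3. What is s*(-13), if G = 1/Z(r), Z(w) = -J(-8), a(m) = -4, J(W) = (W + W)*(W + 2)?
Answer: 13/96 ≈ 0.13542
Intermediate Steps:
J(W) = 2*W*(2 + W) (J(W) = (2*W)*(2 + W) = 2*W*(2 + W))
r = -12 (r = -4*3 = -12)
Z(w) = -96 (Z(w) = -2*(-8)*(2 - 8) = -2*(-8)*(-6) = -1*96 = -96)
G = -1/96 (G = 1/(-96) = -1/96 ≈ -0.010417)
s = -1/96 ≈ -0.010417
s*(-13) = -1/96*(-13) = 13/96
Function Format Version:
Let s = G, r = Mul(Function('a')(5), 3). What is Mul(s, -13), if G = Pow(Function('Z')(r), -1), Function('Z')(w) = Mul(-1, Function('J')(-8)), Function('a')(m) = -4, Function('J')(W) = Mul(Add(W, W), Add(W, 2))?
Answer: Rational(13, 96) ≈ 0.13542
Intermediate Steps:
Function('J')(W) = Mul(2, W, Add(2, W)) (Function('J')(W) = Mul(Mul(2, W), Add(2, W)) = Mul(2, W, Add(2, W)))
r = -12 (r = Mul(-4, 3) = -12)
Function('Z')(w) = -96 (Function('Z')(w) = Mul(-1, Mul(2, -8, Add(2, -8))) = Mul(-1, Mul(2, -8, -6)) = Mul(-1, 96) = -96)
G = Rational(-1, 96) (G = Pow(-96, -1) = Rational(-1, 96) ≈ -0.010417)
s = Rational(-1, 96) ≈ -0.010417
Mul(s, -13) = Mul(Rational(-1, 96), -13) = Rational(13, 96)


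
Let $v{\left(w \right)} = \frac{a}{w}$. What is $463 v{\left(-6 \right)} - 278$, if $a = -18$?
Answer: $1111$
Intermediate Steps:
$v{\left(w \right)} = - \frac{18}{w}$
$463 v{\left(-6 \right)} - 278 = 463 \left(- \frac{18}{-6}\right) - 278 = 463 \left(\left(-18\right) \left(- \frac{1}{6}\right)\right) - 278 = 463 \cdot 3 - 278 = 1389 - 278 = 1111$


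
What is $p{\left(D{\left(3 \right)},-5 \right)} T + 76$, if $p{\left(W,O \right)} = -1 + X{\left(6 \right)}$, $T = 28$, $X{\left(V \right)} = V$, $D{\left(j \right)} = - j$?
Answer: $216$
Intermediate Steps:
$p{\left(W,O \right)} = 5$ ($p{\left(W,O \right)} = -1 + 6 = 5$)
$p{\left(D{\left(3 \right)},-5 \right)} T + 76 = 5 \cdot 28 + 76 = 140 + 76 = 216$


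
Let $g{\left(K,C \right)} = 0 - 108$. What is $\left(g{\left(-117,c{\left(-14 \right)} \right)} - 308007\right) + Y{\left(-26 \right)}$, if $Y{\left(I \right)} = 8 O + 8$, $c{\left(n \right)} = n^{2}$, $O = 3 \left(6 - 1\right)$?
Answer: $-307987$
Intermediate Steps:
$O = 15$ ($O = 3 \cdot 5 = 15$)
$g{\left(K,C \right)} = -108$ ($g{\left(K,C \right)} = 0 - 108 = -108$)
$Y{\left(I \right)} = 128$ ($Y{\left(I \right)} = 8 \cdot 15 + 8 = 120 + 8 = 128$)
$\left(g{\left(-117,c{\left(-14 \right)} \right)} - 308007\right) + Y{\left(-26 \right)} = \left(-108 - 308007\right) + 128 = -308115 + 128 = -307987$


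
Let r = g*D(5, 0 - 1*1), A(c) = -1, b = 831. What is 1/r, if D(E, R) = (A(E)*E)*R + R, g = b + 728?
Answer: 1/6236 ≈ 0.00016036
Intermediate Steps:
g = 1559 (g = 831 + 728 = 1559)
D(E, R) = R - E*R (D(E, R) = (-E)*R + R = -E*R + R = R - E*R)
r = 6236 (r = 1559*((0 - 1*1)*(1 - 1*5)) = 1559*((0 - 1)*(1 - 5)) = 1559*(-1*(-4)) = 1559*4 = 6236)
1/r = 1/6236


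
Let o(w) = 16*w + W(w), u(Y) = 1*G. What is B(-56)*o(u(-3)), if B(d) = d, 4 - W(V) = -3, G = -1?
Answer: 504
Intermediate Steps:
W(V) = 7 (W(V) = 4 - 1*(-3) = 4 + 3 = 7)
u(Y) = -1 (u(Y) = 1*(-1) = -1)
o(w) = 7 + 16*w (o(w) = 16*w + 7 = 7 + 16*w)
B(-56)*o(u(-3)) = -56*(7 + 16*(-1)) = -56*(7 - 16) = -56*(-9) = 504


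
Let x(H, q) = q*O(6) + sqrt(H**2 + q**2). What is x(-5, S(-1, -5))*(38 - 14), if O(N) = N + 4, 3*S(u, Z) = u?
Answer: -80 + 8*sqrt(226) ≈ 40.266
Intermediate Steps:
S(u, Z) = u/3
O(N) = 4 + N
x(H, q) = sqrt(H**2 + q**2) + 10*q (x(H, q) = q*(4 + 6) + sqrt(H**2 + q**2) = q*10 + sqrt(H**2 + q**2) = 10*q + sqrt(H**2 + q**2) = sqrt(H**2 + q**2) + 10*q)
x(-5, S(-1, -5))*(38 - 14) = (sqrt((-5)**2 + ((1/3)*(-1))**2) + 10*((1/3)*(-1)))*(38 - 14) = (sqrt(25 + (-1/3)**2) + 10*(-1/3))*24 = (sqrt(25 + 1/9) - 10/3)*24 = (sqrt(226/9) - 10/3)*24 = (sqrt(226)/3 - 10/3)*24 = (-10/3 + sqrt(226)/3)*24 = -80 + 8*sqrt(226)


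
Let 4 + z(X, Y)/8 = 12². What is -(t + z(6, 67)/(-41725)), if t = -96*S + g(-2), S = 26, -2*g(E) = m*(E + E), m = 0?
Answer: 20829344/8345 ≈ 2496.0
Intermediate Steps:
g(E) = 0 (g(E) = -0*(E + E) = -0*2*E = -½*0 = 0)
z(X, Y) = 1120 (z(X, Y) = -32 + 8*12² = -32 + 8*144 = -32 + 1152 = 1120)
t = -2496 (t = -96*26 + 0 = -2496 + 0 = -2496)
-(t + z(6, 67)/(-41725)) = -(-2496 + 1120/(-41725)) = -(-2496 + 1120*(-1/41725)) = -(-2496 - 224/8345) = -1*(-20829344/8345) = 20829344/8345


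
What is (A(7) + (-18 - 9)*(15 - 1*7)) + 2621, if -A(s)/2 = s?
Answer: 2391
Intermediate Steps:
A(s) = -2*s
(A(7) + (-18 - 9)*(15 - 1*7)) + 2621 = (-2*7 + (-18 - 9)*(15 - 1*7)) + 2621 = (-14 - 27*(15 - 7)) + 2621 = (-14 - 27*8) + 2621 = (-14 - 216) + 2621 = -230 + 2621 = 2391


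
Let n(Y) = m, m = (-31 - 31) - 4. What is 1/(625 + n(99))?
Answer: 1/559 ≈ 0.0017889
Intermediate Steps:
m = -66 (m = -62 - 4 = -66)
n(Y) = -66
1/(625 + n(99)) = 1/(625 - 66) = 1/559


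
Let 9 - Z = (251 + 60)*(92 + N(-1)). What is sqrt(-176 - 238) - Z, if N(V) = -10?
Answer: 25493 + 3*I*sqrt(46) ≈ 25493.0 + 20.347*I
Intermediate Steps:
Z = -25493 (Z = 9 - (251 + 60)*(92 - 10) = 9 - 311*82 = 9 - 1*25502 = 9 - 25502 = -25493)
sqrt(-176 - 238) - Z = sqrt(-176 - 238) - 1*(-25493) = sqrt(-414) + 25493 = 3*I*sqrt(46) + 25493 = 25493 + 3*I*sqrt(46)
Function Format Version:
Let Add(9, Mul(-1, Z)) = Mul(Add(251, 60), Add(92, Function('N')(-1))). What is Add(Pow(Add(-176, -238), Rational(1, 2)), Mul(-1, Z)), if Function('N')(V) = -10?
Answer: Add(25493, Mul(3, I, Pow(46, Rational(1, 2)))) ≈ Add(25493., Mul(20.347, I))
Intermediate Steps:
Z = -25493 (Z = Add(9, Mul(-1, Mul(Add(251, 60), Add(92, -10)))) = Add(9, Mul(-1, Mul(311, 82))) = Add(9, Mul(-1, 25502)) = Add(9, -25502) = -25493)
Add(Pow(Add(-176, -238), Rational(1, 2)), Mul(-1, Z)) = Add(Pow(Add(-176, -238), Rational(1, 2)), Mul(-1, -25493)) = Add(Pow(-414, Rational(1, 2)), 25493) = Add(Mul(3, I, Pow(46, Rational(1, 2))), 25493) = Add(25493, Mul(3, I, Pow(46, Rational(1, 2))))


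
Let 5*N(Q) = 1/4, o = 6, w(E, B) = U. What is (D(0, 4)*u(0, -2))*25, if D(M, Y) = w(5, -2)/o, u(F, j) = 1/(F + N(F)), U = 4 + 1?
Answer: 1250/3 ≈ 416.67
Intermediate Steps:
U = 5
w(E, B) = 5
N(Q) = 1/20 (N(Q) = (⅕)/4 = (⅕)*(¼) = 1/20)
u(F, j) = 1/(1/20 + F) (u(F, j) = 1/(F + 1/20) = 1/(1/20 + F))
D(M, Y) = ⅚ (D(M, Y) = 5/6 = 5*(⅙) = ⅚)
(D(0, 4)*u(0, -2))*25 = (5*(20/(1 + 20*0))/6)*25 = (5*(20/(1 + 0))/6)*25 = (5*(20/1)/6)*25 = (5*(20*1)/6)*25 = ((⅚)*20)*25 = (50/3)*25 = 1250/3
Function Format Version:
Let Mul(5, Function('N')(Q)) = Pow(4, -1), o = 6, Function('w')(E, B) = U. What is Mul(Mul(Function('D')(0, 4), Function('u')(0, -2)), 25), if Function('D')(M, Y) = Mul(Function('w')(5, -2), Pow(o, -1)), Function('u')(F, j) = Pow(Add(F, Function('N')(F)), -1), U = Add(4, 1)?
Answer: Rational(1250, 3) ≈ 416.67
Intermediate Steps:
U = 5
Function('w')(E, B) = 5
Function('N')(Q) = Rational(1, 20) (Function('N')(Q) = Mul(Rational(1, 5), Pow(4, -1)) = Mul(Rational(1, 5), Rational(1, 4)) = Rational(1, 20))
Function('u')(F, j) = Pow(Add(Rational(1, 20), F), -1) (Function('u')(F, j) = Pow(Add(F, Rational(1, 20)), -1) = Pow(Add(Rational(1, 20), F), -1))
Function('D')(M, Y) = Rational(5, 6) (Function('D')(M, Y) = Mul(5, Pow(6, -1)) = Mul(5, Rational(1, 6)) = Rational(5, 6))
Mul(Mul(Function('D')(0, 4), Function('u')(0, -2)), 25) = Mul(Mul(Rational(5, 6), Mul(20, Pow(Add(1, Mul(20, 0)), -1))), 25) = Mul(Mul(Rational(5, 6), Mul(20, Pow(Add(1, 0), -1))), 25) = Mul(Mul(Rational(5, 6), Mul(20, Pow(1, -1))), 25) = Mul(Mul(Rational(5, 6), Mul(20, 1)), 25) = Mul(Mul(Rational(5, 6), 20), 25) = Mul(Rational(50, 3), 25) = Rational(1250, 3)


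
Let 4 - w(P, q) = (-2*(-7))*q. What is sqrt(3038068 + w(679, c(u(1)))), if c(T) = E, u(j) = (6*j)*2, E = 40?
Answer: 2*sqrt(759378) ≈ 1742.8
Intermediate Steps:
u(j) = 12*j
c(T) = 40
w(P, q) = 4 - 14*q (w(P, q) = 4 - (-2*(-7))*q = 4 - 14*q)
sqrt(3038068 + w(679, c(u(1)))) = sqrt(3038068 + (4 - 14*40)) = sqrt(3038068 + (4 - 560)) = sqrt(3038068 - 556) = sqrt(3037512) = 2*sqrt(759378)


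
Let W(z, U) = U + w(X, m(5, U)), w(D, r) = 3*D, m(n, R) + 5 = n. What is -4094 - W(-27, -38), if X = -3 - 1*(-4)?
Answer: -4059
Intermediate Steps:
X = 1 (X = -3 + 4 = 1)
m(n, R) = -5 + n
W(z, U) = 3 + U (W(z, U) = U + 3*1 = U + 3 = 3 + U)
-4094 - W(-27, -38) = -4094 - (3 - 38) = -4094 - 1*(-35) = -4094 + 35 = -4059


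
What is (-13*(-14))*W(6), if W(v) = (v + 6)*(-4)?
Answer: -8736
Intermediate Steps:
W(v) = -24 - 4*v (W(v) = (6 + v)*(-4) = -24 - 4*v)
(-13*(-14))*W(6) = (-13*(-14))*(-24 - 4*6) = 182*(-24 - 24) = 182*(-48) = -8736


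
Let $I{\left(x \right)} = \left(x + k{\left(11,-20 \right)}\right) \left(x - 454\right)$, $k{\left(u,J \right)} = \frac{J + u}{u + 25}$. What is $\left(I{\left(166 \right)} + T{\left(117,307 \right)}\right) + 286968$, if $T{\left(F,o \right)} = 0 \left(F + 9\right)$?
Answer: $239232$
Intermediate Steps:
$k{\left(u,J \right)} = \frac{J + u}{25 + u}$
$T{\left(F,o \right)} = 0$ ($T{\left(F,o \right)} = 0 \left(9 + F\right) = 0$)
$I{\left(x \right)} = \left(-454 + x\right) \left(- \frac{1}{4} + x\right)$ ($I{\left(x \right)} = \left(x + \frac{-20 + 11}{25 + 11}\right) \left(x - 454\right) = \left(x + \frac{1}{36} \left(-9\right)\right) \left(-454 + x\right) = \left(x - \frac{1}{4}\right) \left(-454 + x\right) = \left(- \frac{1}{4} + x\right) \left(-454 + x\right) = \left(-454 + x\right) \left(- \frac{1}{4} + x\right)$)
$\left(I{\left(166 \right)} + T{\left(117,307 \right)}\right) + 286968 = \left(\left(\frac{227}{2} + 166^{2} - \frac{150811}{2}\right) + 0\right) + 286968 = \left(\left(\frac{227}{2} + 27556 - \frac{150811}{2}\right) + 0\right) + 286968 = \left(-47736 + 0\right) + 286968 = -47736 + 286968 = 239232$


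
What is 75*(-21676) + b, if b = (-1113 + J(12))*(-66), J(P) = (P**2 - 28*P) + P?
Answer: -1540362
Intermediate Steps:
J(P) = P**2 - 27*P
b = 85338 (b = (-1113 + 12*(-27 + 12))*(-66) = (-1113 + 12*(-15))*(-66) = (-1113 - 180)*(-66) = -1293*(-66) = 85338)
75*(-21676) + b = 75*(-21676) + 85338 = -1625700 + 85338 = -1540362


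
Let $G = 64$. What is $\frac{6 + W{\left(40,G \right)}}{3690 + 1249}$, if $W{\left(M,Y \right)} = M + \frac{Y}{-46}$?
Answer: $\frac{1026}{113597} \approx 0.0090319$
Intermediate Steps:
$W{\left(M,Y \right)} = M - \frac{Y}{46}$ ($W{\left(M,Y \right)} = M + Y \left(- \frac{1}{46}\right) = M - \frac{Y}{46}$)
$\frac{6 + W{\left(40,G \right)}}{3690 + 1249} = \frac{6 + \left(40 - \frac{32}{23}\right)}{3690 + 1249} = \frac{6 + \left(40 - \frac{32}{23}\right)}{4939} = \left(6 + \frac{888}{23}\right) \frac{1}{4939} = \frac{1026}{23} \cdot \frac{1}{4939} = \frac{1026}{113597}$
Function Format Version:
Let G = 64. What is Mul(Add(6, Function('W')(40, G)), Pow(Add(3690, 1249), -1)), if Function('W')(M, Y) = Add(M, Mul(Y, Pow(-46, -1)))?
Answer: Rational(1026, 113597) ≈ 0.0090319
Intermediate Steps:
Function('W')(M, Y) = Add(M, Mul(Rational(-1, 46), Y)) (Function('W')(M, Y) = Add(M, Mul(Y, Rational(-1, 46))) = Add(M, Mul(Rational(-1, 46), Y)))
Mul(Add(6, Function('W')(40, G)), Pow(Add(3690, 1249), -1)) = Mul(Add(6, Add(40, Mul(Rational(-1, 46), 64))), Pow(Add(3690, 1249), -1)) = Mul(Add(6, Add(40, Rational(-32, 23))), Pow(4939, -1)) = Mul(Add(6, Rational(888, 23)), Rational(1, 4939)) = Mul(Rational(1026, 23), Rational(1, 4939)) = Rational(1026, 113597)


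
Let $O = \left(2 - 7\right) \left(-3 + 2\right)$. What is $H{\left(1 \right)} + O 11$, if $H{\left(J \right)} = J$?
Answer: $56$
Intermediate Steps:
$O = 5$ ($O = \left(-5\right) \left(-1\right) = 5$)
$H{\left(1 \right)} + O 11 = 1 + 5 \cdot 11 = 1 + 55 = 56$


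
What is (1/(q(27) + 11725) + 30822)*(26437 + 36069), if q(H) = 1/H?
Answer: 304951319360247/158288 ≈ 1.9266e+9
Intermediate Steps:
(1/(q(27) + 11725) + 30822)*(26437 + 36069) = (1/(1/27 + 11725) + 30822)*(26437 + 36069) = (1/(1/27 + 11725) + 30822)*62506 = (1/(316576/27) + 30822)*62506 = (27/316576 + 30822)*62506 = (9757505499/316576)*62506 = 304951319360247/158288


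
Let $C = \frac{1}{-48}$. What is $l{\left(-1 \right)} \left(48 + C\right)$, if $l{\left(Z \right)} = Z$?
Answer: $- \frac{2303}{48} \approx -47.979$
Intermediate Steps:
$C = - \frac{1}{48} \approx -0.020833$
$l{\left(-1 \right)} \left(48 + C\right) = - (48 - \frac{1}{48}) = \left(-1\right) \frac{2303}{48} = - \frac{2303}{48}$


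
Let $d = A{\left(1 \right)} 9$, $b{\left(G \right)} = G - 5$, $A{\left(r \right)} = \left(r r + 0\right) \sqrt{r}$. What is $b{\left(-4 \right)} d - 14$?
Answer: $-95$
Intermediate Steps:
$A{\left(r \right)} = r^{\frac{5}{2}}$ ($A{\left(r \right)} = \left(r^{2} + 0\right) \sqrt{r} = r^{2} \sqrt{r} = r^{\frac{5}{2}}$)
$b{\left(G \right)} = -5 + G$ ($b{\left(G \right)} = G - 5 = -5 + G$)
$d = 9$ ($d = 1^{\frac{5}{2}} \cdot 9 = 1 \cdot 9 = 9$)
$b{\left(-4 \right)} d - 14 = \left(-5 - 4\right) 9 - 14 = \left(-9\right) 9 - 14 = -81 - 14 = -95$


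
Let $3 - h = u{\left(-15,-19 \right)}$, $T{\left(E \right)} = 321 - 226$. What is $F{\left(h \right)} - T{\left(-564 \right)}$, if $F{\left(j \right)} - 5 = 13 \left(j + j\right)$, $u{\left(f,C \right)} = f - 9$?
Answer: $612$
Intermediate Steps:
$u{\left(f,C \right)} = -9 + f$
$T{\left(E \right)} = 95$
$h = 27$ ($h = 3 - \left(-9 - 15\right) = 3 - -24 = 3 + 24 = 27$)
$F{\left(j \right)} = 5 + 26 j$ ($F{\left(j \right)} = 5 + 13 \left(j + j\right) = 5 + 13 \cdot 2 j = 5 + 26 j$)
$F{\left(h \right)} - T{\left(-564 \right)} = \left(5 + 26 \cdot 27\right) - 95 = \left(5 + 702\right) - 95 = 707 - 95 = 612$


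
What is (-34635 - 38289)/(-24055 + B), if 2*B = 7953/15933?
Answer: 258199576/85169853 ≈ 3.0316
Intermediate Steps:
B = 2651/10622 (B = (7953/15933)/2 = (7953*(1/15933))/2 = (½)*(2651/5311) = 2651/10622 ≈ 0.24958)
(-34635 - 38289)/(-24055 + B) = (-34635 - 38289)/(-24055 + 2651/10622) = -72924/(-255509559/10622) = -72924*(-10622/255509559) = 258199576/85169853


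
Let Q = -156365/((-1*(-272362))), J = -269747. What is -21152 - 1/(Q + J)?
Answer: -1554016050381046/73468988779 ≈ -21152.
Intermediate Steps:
Q = -156365/272362 ≈ -0.57411
-21152 - 1/(Q + J) = -21152 - 1/(-156365/272362 - 269747) = -21152 - 1/(-73468988779/272362) = -21152 - 1*(-272362/73468988779) = -21152 + 272362/73468988779 = -1554016050381046/73468988779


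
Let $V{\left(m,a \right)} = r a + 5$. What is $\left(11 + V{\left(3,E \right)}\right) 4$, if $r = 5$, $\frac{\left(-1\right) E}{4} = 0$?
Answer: $64$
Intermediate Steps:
$E = 0$ ($E = \left(-4\right) 0 = 0$)
$V{\left(m,a \right)} = 5 + 5 a$ ($V{\left(m,a \right)} = 5 a + 5 = 5 + 5 a$)
$\left(11 + V{\left(3,E \right)}\right) 4 = \left(11 + \left(5 + 5 \cdot 0\right)\right) 4 = \left(11 + \left(5 + 0\right)\right) 4 = \left(11 + 5\right) 4 = 16 \cdot 4 = 64$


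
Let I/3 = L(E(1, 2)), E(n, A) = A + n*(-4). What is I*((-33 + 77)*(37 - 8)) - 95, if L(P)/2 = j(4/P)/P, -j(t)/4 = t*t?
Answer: 61153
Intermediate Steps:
j(t) = -4*t**2 (j(t) = -4*t*t = -4*t**2)
E(n, A) = A - 4*n
L(P) = -128/P**3 (L(P) = 2*((-4*16/P**2)/P) = 2*((-64/P**2)/P) = 2*(-64/P**3) = -128/P**3)
I = 48 (I = 3*(-128/(2 - 4*1)**3) = 3*(-128/(2 - 4)**3) = 3*(-128/(-2)**3) = 3*(-128*(-1/8)) = 3*16 = 48)
I*((-33 + 77)*(37 - 8)) - 95 = 48*((-33 + 77)*(37 - 8)) - 95 = 48*(44*29) - 95 = 48*1276 - 95 = 61248 - 95 = 61153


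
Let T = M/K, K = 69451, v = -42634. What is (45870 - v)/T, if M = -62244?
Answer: -118205602/1197 ≈ -98752.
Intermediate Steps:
T = -62244/69451 ≈ -0.89623
(45870 - v)/T = (45870 - 1*(-42634))/(-62244/69451) = (45870 + 42634)*(-69451/62244) = 88504*(-69451/62244) = -118205602/1197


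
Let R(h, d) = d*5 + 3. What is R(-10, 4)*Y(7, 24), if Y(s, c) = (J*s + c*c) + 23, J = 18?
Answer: 16675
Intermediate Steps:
R(h, d) = 3 + 5*d (R(h, d) = 5*d + 3 = 3 + 5*d)
Y(s, c) = 23 + c**2 + 18*s (Y(s, c) = (18*s + c*c) + 23 = (18*s + c**2) + 23 = (c**2 + 18*s) + 23 = 23 + c**2 + 18*s)
R(-10, 4)*Y(7, 24) = (3 + 5*4)*(23 + 24**2 + 18*7) = (3 + 20)*(23 + 576 + 126) = 23*725 = 16675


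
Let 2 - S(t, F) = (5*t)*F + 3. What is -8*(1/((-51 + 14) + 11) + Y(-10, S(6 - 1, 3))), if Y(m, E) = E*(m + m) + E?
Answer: -150172/13 ≈ -11552.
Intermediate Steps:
S(t, F) = -1 - 5*F*t (S(t, F) = 2 - ((5*t)*F + 3) = 2 - (5*F*t + 3) = 2 - (3 + 5*F*t) = 2 + (-3 - 5*F*t) = -1 - 5*F*t)
Y(m, E) = E + 2*E*m (Y(m, E) = E*(2*m) + E = 2*E*m + E = E + 2*E*m)
-8*(1/((-51 + 14) + 11) + Y(-10, S(6 - 1, 3))) = -8*(1/((-51 + 14) + 11) + (-1 - 5*3*(6 - 1))*(1 + 2*(-10))) = -8*(1/(-37 + 11) + (-1 - 5*3*5)*(1 - 20)) = -8*(1/(-26) + (-1 - 75)*(-19)) = -8*(-1/26 - 76*(-19)) = -8*(-1/26 + 1444) = -8*37543/26 = -150172/13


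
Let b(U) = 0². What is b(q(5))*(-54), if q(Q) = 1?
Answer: 0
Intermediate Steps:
b(U) = 0
b(q(5))*(-54) = 0*(-54) = 0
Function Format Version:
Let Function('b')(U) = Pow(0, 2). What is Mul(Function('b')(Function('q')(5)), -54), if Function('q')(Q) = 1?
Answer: 0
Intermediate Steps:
Function('b')(U) = 0
Mul(Function('b')(Function('q')(5)), -54) = Mul(0, -54) = 0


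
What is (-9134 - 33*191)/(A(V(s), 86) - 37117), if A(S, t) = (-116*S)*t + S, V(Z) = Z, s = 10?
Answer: 15437/136867 ≈ 0.11279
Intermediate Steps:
A(S, t) = S - 116*S*t (A(S, t) = -116*S*t + S = S - 116*S*t)
(-9134 - 33*191)/(A(V(s), 86) - 37117) = (-9134 - 33*191)/(10*(1 - 116*86) - 37117) = (-9134 - 6303)/(10*(1 - 9976) - 37117) = -15437/(10*(-9975) - 37117) = -15437/(-99750 - 37117) = -15437/(-136867) = -15437*(-1/136867) = 15437/136867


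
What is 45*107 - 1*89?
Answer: 4726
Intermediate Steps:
45*107 - 1*89 = 4815 - 89 = 4726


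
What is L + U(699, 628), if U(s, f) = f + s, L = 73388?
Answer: 74715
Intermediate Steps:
L + U(699, 628) = 73388 + (628 + 699) = 73388 + 1327 = 74715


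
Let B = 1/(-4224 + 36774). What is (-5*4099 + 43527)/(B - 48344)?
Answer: -749691600/1573597199 ≈ -0.47642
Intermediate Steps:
B = 1/32550 ≈ 3.0722e-5
(-5*4099 + 43527)/(B - 48344) = (-5*4099 + 43527)/(1/32550 - 48344) = (-20495 + 43527)/(-1573597199/32550) = 23032*(-32550/1573597199) = -749691600/1573597199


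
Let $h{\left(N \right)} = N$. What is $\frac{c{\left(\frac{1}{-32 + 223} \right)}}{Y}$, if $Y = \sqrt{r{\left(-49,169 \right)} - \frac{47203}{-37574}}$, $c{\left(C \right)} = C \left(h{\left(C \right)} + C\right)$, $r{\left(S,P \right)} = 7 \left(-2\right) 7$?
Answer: $- \frac{2 i \sqrt{136583331126}}{132610222569} \approx - 5.5738 \cdot 10^{-6} i$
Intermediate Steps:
$r{\left(S,P \right)} = -98$ ($r{\left(S,P \right)} = \left(-14\right) 7 = -98$)
$c{\left(C \right)} = 2 C^{2}$ ($c{\left(C \right)} = C \left(C + C\right) = C 2 C = 2 C^{2}$)
$Y = \frac{i \sqrt{136583331126}}{37574}$ ($Y = \sqrt{-98 - \frac{47203}{-37574}} = \sqrt{-98 - - \frac{47203}{37574}} = \sqrt{-98 + \frac{47203}{37574}} = \sqrt{- \frac{3635049}{37574}} = \frac{i \sqrt{136583331126}}{37574} \approx 9.8358 i$)
$\frac{c{\left(\frac{1}{-32 + 223} \right)}}{Y} = \frac{2 \left(\frac{1}{-32 + 223}\right)^{2}}{\frac{1}{37574} i \sqrt{136583331126}} = 2 \left(\frac{1}{191}\right)^{2} \left(- \frac{i \sqrt{136583331126}}{3635049}\right) = \frac{2}{36481} \left(- \frac{i \sqrt{136583331126}}{3635049}\right) = 2 \cdot \frac{1}{36481} \left(- \frac{i \sqrt{136583331126}}{3635049}\right) = \frac{2 \left(- \frac{i \sqrt{136583331126}}{3635049}\right)}{36481} = - \frac{2 i \sqrt{136583331126}}{132610222569}$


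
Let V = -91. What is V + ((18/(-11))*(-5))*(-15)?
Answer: -2351/11 ≈ -213.73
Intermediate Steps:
V + ((18/(-11))*(-5))*(-15) = -91 + ((18/(-11))*(-5))*(-15) = -91 + ((18*(-1/11))*(-5))*(-15) = -91 - 18/11*(-5)*(-15) = -91 + (90/11)*(-15) = -91 - 1350/11 = -2351/11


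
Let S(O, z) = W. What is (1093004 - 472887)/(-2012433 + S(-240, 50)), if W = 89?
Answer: -620117/2012344 ≈ -0.30816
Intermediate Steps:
S(O, z) = 89
(1093004 - 472887)/(-2012433 + S(-240, 50)) = (1093004 - 472887)/(-2012433 + 89) = 620117/(-2012344) = 620117*(-1/2012344) = -620117/2012344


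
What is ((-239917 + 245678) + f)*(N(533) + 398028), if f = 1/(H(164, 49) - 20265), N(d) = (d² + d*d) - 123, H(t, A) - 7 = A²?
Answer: 99384992572608/17857 ≈ 5.5656e+9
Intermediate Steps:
H(t, A) = 7 + A²
N(d) = -123 + 2*d² (N(d) = (d² + d²) - 123 = 2*d² - 123 = -123 + 2*d²)
f = -1/17857 (f = 1/((7 + 49²) - 20265) = 1/((7 + 2401) - 20265) = 1/(2408 - 20265) = 1/(-17857) = -1/17857 ≈ -5.6000e-5)
((-239917 + 245678) + f)*(N(533) + 398028) = ((-239917 + 245678) - 1/17857)*((-123 + 2*533²) + 398028) = (5761 - 1/17857)*((-123 + 2*284089) + 398028) = 102874176*((-123 + 568178) + 398028)/17857 = 102874176*(568055 + 398028)/17857 = (102874176/17857)*966083 = 99384992572608/17857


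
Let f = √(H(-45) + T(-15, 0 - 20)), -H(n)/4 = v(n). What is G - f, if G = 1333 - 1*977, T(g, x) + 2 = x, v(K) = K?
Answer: 356 - √158 ≈ 343.43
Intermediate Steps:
T(g, x) = -2 + x
H(n) = -4*n
f = √158 (f = √(-4*(-45) + (-2 + (0 - 20))) = √(180 + (-2 - 20)) = √(180 - 22) = √158 ≈ 12.570)
G = 356 (G = 1333 - 977 = 356)
G - f = 356 - √158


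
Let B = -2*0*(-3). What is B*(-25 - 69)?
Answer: 0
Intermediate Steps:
B = 0 (B = 0*(-3) = 0)
B*(-25 - 69) = 0*(-25 - 69) = 0*(-94) = 0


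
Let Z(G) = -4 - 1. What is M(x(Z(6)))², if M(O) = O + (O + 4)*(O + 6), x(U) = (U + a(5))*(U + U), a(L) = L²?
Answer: 1430654976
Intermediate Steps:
Z(G) = -5
x(U) = 2*U*(25 + U) (x(U) = (U + 5²)*(U + U) = (U + 25)*(2*U) = (25 + U)*(2*U) = 2*U*(25 + U))
M(O) = O + (4 + O)*(6 + O)
M(x(Z(6)))² = (24 + (2*(-5)*(25 - 5))² + 11*(2*(-5)*(25 - 5)))² = (24 + (2*(-5)*20)² + 11*(2*(-5)*20))² = (24 + (-200)² + 11*(-200))² = (24 + 40000 - 2200)² = 37824² = 1430654976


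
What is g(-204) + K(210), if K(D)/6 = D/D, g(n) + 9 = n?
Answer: -207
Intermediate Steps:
g(n) = -9 + n
K(D) = 6 (K(D) = 6*(D/D) = 6*1 = 6)
g(-204) + K(210) = (-9 - 204) + 6 = -213 + 6 = -207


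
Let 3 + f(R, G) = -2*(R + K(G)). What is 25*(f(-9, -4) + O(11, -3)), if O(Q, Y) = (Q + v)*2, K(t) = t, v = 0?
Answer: 1125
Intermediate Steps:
O(Q, Y) = 2*Q (O(Q, Y) = (Q + 0)*2 = Q*2 = 2*Q)
f(R, G) = -3 - 2*G - 2*R (f(R, G) = -3 - 2*(R + G) = -3 - 2*(G + R) = -3 + (-2*G - 2*R) = -3 - 2*G - 2*R)
25*(f(-9, -4) + O(11, -3)) = 25*((-3 - 2*(-4) - 2*(-9)) + 2*11) = 25*((-3 + 8 + 18) + 22) = 25*(23 + 22) = 25*45 = 1125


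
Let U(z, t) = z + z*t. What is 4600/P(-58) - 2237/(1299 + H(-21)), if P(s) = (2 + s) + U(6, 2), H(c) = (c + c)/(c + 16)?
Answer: -15247615/124203 ≈ -122.76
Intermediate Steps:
U(z, t) = z + t*z
H(c) = 2*c/(16 + c) (H(c) = (2*c)/(16 + c) = 2*c/(16 + c))
P(s) = 20 + s (P(s) = (2 + s) + 6*(1 + 2) = (2 + s) + 6*3 = (2 + s) + 18 = 20 + s)
4600/P(-58) - 2237/(1299 + H(-21)) = 4600/(20 - 58) - 2237/(1299 + 2*(-21)/(16 - 21)) = 4600/(-38) - 2237/(1299 + 2*(-21)/(-5)) = 4600*(-1/38) - 2237/(1299 + 2*(-21)*(-1/5)) = -2300/19 - 2237/(1299 + 42/5) = -2300/19 - 2237/6537/5 = -2300/19 - 2237*5/6537 = -2300/19 - 11185/6537 = -15247615/124203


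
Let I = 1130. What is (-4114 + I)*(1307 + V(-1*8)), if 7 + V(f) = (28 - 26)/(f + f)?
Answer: -3878827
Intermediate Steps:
V(f) = -7 + 1/f (V(f) = -7 + (28 - 26)/(f + f) = -7 + 2/((2*f)) = -7 + 2*(1/(2*f)) = -7 + 1/f)
(-4114 + I)*(1307 + V(-1*8)) = (-4114 + 1130)*(1307 + (-7 + 1/(-1*8))) = -2984*(1307 + (-7 + 1/(-8))) = -2984*(1307 + (-7 - ⅛)) = -2984*(1307 - 57/8) = -2984*10399/8 = -3878827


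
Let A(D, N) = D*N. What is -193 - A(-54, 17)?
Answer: 725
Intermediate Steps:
-193 - A(-54, 17) = -193 - (-54)*17 = -193 - 1*(-918) = -193 + 918 = 725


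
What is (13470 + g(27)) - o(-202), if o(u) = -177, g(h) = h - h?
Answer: 13647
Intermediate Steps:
g(h) = 0
(13470 + g(27)) - o(-202) = (13470 + 0) - 1*(-177) = 13470 + 177 = 13647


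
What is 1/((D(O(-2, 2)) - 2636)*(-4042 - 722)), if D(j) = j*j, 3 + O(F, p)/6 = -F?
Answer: 1/12386400 ≈ 8.0734e-8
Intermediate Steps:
O(F, p) = -18 - 6*F (O(F, p) = -18 + 6*(-F) = -18 - 6*F)
D(j) = j²
1/((D(O(-2, 2)) - 2636)*(-4042 - 722)) = 1/(((-18 - 6*(-2))² - 2636)*(-4042 - 722)) = 1/(((-18 + 12)² - 2636)*(-4764)) = 1/(((-6)² - 2636)*(-4764)) = 1/((36 - 2636)*(-4764)) = 1/(-2600*(-4764)) = 1/12386400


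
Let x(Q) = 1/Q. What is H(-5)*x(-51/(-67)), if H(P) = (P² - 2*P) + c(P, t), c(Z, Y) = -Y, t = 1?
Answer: 134/3 ≈ 44.667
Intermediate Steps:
H(P) = -1 + P² - 2*P (H(P) = (P² - 2*P) - 1*1 = (P² - 2*P) - 1 = -1 + P² - 2*P)
H(-5)*x(-51/(-67)) = (-1 + (-5)² - 2*(-5))/((-51/(-67))) = (-1 + 25 + 10)/((-51*(-1/67))) = 34/(51/67) = 34*(67/51) = 134/3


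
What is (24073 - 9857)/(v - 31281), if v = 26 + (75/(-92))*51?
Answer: -1307872/2879285 ≈ -0.45424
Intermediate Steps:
v = -1433/92 (v = 26 + (75*(-1/92))*51 = 26 - 75/92*51 = 26 - 3825/92 = -1433/92 ≈ -15.576)
(24073 - 9857)/(v - 31281) = (24073 - 9857)/(-1433/92 - 31281) = 14216/(-2879285/92) = 14216*(-92/2879285) = -1307872/2879285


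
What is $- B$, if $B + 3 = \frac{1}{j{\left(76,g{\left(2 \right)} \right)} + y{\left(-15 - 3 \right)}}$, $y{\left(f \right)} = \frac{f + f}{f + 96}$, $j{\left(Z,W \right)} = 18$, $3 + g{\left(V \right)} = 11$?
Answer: $\frac{671}{228} \approx 2.943$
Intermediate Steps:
$g{\left(V \right)} = 8$ ($g{\left(V \right)} = -3 + 11 = 8$)
$y{\left(f \right)} = \frac{2 f}{96 + f}$
$B = - \frac{671}{228}$ ($B = -3 + \frac{1}{18 + \frac{2 \left(-15 - 3\right)}{96 - 18}} = -3 + \frac{1}{18 + 2 \left(-18\right) \frac{1}{96 - 18}} = -3 + \frac{1}{18 + 2 \left(-18\right) \frac{1}{78}} = -3 + \frac{1}{18 - \frac{6}{13}} = -3 + \frac{1}{\frac{228}{13}} = -3 + \frac{13}{228} = - \frac{671}{228} \approx -2.943$)
$- B = \left(-1\right) \left(- \frac{671}{228}\right) = \frac{671}{228}$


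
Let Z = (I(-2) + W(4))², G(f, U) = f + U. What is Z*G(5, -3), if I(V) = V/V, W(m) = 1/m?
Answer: 25/8 ≈ 3.1250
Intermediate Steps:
I(V) = 1
G(f, U) = U + f
Z = 25/16 (Z = (1 + 1/4)² = (1 + ¼)² = (5/4)² = 25/16 ≈ 1.5625)
Z*G(5, -3) = 25*(-3 + 5)/16 = (25/16)*2 = 25/8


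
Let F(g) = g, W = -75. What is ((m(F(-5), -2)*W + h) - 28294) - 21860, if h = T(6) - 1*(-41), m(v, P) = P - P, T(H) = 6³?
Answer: -49897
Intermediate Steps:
T(H) = 216
m(v, P) = 0
h = 257 (h = 216 - 1*(-41) = 216 + 41 = 257)
((m(F(-5), -2)*W + h) - 28294) - 21860 = ((0*(-75) + 257) - 28294) - 21860 = ((0 + 257) - 28294) - 21860 = (257 - 28294) - 21860 = -28037 - 21860 = -49897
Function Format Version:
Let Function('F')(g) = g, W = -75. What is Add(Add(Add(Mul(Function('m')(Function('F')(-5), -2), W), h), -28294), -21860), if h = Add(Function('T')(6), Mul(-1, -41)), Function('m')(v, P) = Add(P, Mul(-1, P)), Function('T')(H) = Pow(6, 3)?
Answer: -49897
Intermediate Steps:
Function('T')(H) = 216
Function('m')(v, P) = 0
h = 257 (h = Add(216, Mul(-1, -41)) = Add(216, 41) = 257)
Add(Add(Add(Mul(Function('m')(Function('F')(-5), -2), W), h), -28294), -21860) = Add(Add(Add(Mul(0, -75), 257), -28294), -21860) = Add(Add(Add(0, 257), -28294), -21860) = Add(Add(257, -28294), -21860) = Add(-28037, -21860) = -49897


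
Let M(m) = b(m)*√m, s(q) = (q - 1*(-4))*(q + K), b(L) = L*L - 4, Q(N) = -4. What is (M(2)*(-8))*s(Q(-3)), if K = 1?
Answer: 0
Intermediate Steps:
b(L) = -4 + L² (b(L) = L² - 4 = -4 + L²)
s(q) = (1 + q)*(4 + q) (s(q) = (q - 1*(-4))*(q + 1) = (q + 4)*(1 + q) = (4 + q)*(1 + q) = (1 + q)*(4 + q))
M(m) = √m*(-4 + m²) (M(m) = (-4 + m²)*√m = √m*(-4 + m²))
(M(2)*(-8))*s(Q(-3)) = ((√2*(-4 + 2²))*(-8))*(4 + (-4)² + 5*(-4)) = ((√2*(-4 + 4))*(-8))*(4 + 16 - 20) = ((√2*0)*(-8))*0 = (0*(-8))*0 = 0*0 = 0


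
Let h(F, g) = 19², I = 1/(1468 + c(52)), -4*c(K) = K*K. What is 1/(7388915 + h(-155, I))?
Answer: 1/7389276 ≈ 1.3533e-7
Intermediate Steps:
c(K) = -K²/4 (c(K) = -K*K/4 = -K²/4)
I = 1/792 (I = 1/(1468 - ¼*52²) = 1/(1468 - ¼*2704) = 1/(1468 - 676) = 1/792 ≈ 0.0012626)
h(F, g) = 361
1/(7388915 + h(-155, I)) = 1/(7388915 + 361) = 1/7389276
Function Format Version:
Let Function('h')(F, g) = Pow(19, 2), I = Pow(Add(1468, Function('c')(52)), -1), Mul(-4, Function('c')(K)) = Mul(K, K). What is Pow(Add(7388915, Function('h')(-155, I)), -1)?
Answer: Rational(1, 7389276) ≈ 1.3533e-7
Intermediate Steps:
Function('c')(K) = Mul(Rational(-1, 4), Pow(K, 2)) (Function('c')(K) = Mul(Rational(-1, 4), Mul(K, K)) = Mul(Rational(-1, 4), Pow(K, 2)))
I = Rational(1, 792) (I = Pow(Add(1468, Mul(Rational(-1, 4), Pow(52, 2))), -1) = Pow(Add(1468, Mul(Rational(-1, 4), 2704)), -1) = Pow(Add(1468, -676), -1) = Pow(792, -1) = Rational(1, 792) ≈ 0.0012626)
Function('h')(F, g) = 361
Pow(Add(7388915, Function('h')(-155, I)), -1) = Pow(Add(7388915, 361), -1) = Pow(7389276, -1) = Rational(1, 7389276)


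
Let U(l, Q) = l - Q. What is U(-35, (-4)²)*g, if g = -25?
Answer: 1275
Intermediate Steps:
U(-35, (-4)²)*g = (-35 - 1*(-4)²)*(-25) = (-35 - 1*16)*(-25) = (-35 - 16)*(-25) = -51*(-25) = 1275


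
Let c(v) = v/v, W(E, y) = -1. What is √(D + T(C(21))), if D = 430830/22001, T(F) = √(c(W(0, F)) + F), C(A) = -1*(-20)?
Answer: √(193442670 + 9878449*√21)/3143 ≈ 4.9158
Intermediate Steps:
C(A) = 20
c(v) = 1
T(F) = √(1 + F)
D = 430830/22001 (D = 430830*(1/22001) = 430830/22001 ≈ 19.582)
√(D + T(C(21))) = √(430830/22001 + √(1 + 20)) = √(430830/22001 + √21)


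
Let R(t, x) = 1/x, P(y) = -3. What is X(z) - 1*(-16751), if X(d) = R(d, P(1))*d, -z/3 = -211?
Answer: 16540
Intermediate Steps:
z = 633 (z = -3*(-211) = 633)
X(d) = -d/3 (X(d) = d/(-3) = -d/3)
X(z) - 1*(-16751) = -⅓*633 - 1*(-16751) = -211 + 16751 = 16540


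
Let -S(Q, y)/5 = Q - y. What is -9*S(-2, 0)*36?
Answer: -3240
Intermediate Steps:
S(Q, y) = -5*Q + 5*y (S(Q, y) = -5*(Q - y) = -5*Q + 5*y)
-9*S(-2, 0)*36 = -9*(-5*(-2) + 5*0)*36 = -9*(10 + 0)*36 = -9*10*36 = -90*36 = -3240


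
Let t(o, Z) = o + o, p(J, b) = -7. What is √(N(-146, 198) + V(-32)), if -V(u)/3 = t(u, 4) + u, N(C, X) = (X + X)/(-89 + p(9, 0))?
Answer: √4542/4 ≈ 16.849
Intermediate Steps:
t(o, Z) = 2*o
N(C, X) = -X/48 (N(C, X) = (X + X)/(-89 - 7) = (2*X)/(-96) = (2*X)*(-1/96) = -X/48)
V(u) = -9*u (V(u) = -3*(2*u + u) = -9*u)
√(N(-146, 198) + V(-32)) = √(-1/48*198 - 9*(-32)) = √(-33/8 + 288) = √(2271/8) = √4542/4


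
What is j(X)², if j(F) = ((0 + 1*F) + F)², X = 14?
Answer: 614656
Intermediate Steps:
j(F) = 4*F² (j(F) = ((0 + F) + F)² = (F + F)² = (2*F)² = 4*F²)
j(X)² = (4*14²)² = (4*196)² = 784² = 614656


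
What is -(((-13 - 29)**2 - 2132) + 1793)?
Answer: -1425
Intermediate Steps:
-(((-13 - 29)**2 - 2132) + 1793) = -(((-42)**2 - 2132) + 1793) = -((1764 - 2132) + 1793) = -(-368 + 1793) = -1*1425 = -1425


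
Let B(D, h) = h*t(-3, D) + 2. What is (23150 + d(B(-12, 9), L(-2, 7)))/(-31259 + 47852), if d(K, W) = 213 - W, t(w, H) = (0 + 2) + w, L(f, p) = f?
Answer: 23365/16593 ≈ 1.4081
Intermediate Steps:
t(w, H) = 2 + w
B(D, h) = 2 - h (B(D, h) = h*(2 - 3) + 2 = h*(-1) + 2 = -h + 2 = 2 - h)
(23150 + d(B(-12, 9), L(-2, 7)))/(-31259 + 47852) = (23150 + (213 - 1*(-2)))/(-31259 + 47852) = (23150 + (213 + 2))/16593 = (23150 + 215)*(1/16593) = 23365*(1/16593) = 23365/16593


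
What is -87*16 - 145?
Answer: -1537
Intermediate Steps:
-87*16 - 145 = -1392 - 145 = -1537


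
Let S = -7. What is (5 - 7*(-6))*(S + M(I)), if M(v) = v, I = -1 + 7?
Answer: -47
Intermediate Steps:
I = 6
(5 - 7*(-6))*(S + M(I)) = (5 - 7*(-6))*(-7 + 6) = (5 + 42)*(-1) = 47*(-1) = -47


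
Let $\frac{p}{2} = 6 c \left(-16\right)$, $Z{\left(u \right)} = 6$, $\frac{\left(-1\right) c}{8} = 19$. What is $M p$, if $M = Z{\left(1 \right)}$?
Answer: $175104$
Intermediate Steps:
$c = -152$ ($c = \left(-8\right) 19 = -152$)
$M = 6$
$p = 29184$ ($p = 2 \cdot 6 \left(-152\right) \left(-16\right) = 2 \left(\left(-912\right) \left(-16\right)\right) = 2 \cdot 14592 = 29184$)
$M p = 6 \cdot 29184 = 175104$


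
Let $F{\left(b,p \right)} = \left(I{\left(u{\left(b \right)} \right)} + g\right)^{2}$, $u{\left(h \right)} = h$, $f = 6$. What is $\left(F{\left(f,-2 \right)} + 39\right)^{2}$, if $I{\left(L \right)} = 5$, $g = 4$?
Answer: $14400$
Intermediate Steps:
$F{\left(b,p \right)} = 81$ ($F{\left(b,p \right)} = \left(5 + 4\right)^{2} = 9^{2} = 81$)
$\left(F{\left(f,-2 \right)} + 39\right)^{2} = \left(81 + 39\right)^{2} = 120^{2} = 14400$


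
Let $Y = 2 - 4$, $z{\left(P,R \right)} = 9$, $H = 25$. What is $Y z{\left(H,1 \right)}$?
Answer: $-18$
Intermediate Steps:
$Y = -2$
$Y z{\left(H,1 \right)} = \left(-2\right) 9 = -18$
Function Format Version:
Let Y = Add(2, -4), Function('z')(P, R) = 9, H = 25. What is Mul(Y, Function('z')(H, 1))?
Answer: -18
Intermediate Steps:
Y = -2
Mul(Y, Function('z')(H, 1)) = Mul(-2, 9) = -18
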